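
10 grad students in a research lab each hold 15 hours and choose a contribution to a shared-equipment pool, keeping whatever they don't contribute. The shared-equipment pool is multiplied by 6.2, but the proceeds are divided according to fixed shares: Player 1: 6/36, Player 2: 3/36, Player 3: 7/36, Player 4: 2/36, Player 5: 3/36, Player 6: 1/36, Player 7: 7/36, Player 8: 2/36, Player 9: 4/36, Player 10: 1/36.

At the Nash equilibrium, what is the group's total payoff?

Each unit j contributes comes back to j as 6.2 × (j's share), so j prefers to contribute only if that share exceeds 1/6.2 = 0.1613; otherwise keeping the unit dominates.
Player 1, Player 3 and Player 7 clear that bar, contributing 15 each; the remaining 7 contribute 0. Total contributed: 45.
The shared-equipment pool pays out 6.2 × 45 = 279.00 in total (split across the unequal shares, but the aggregate is all that matters for the group sum).
The 7 free-riders keep 15 each, adding 105. Group total = 105 + 279.00 = 384.00.

384.00 hours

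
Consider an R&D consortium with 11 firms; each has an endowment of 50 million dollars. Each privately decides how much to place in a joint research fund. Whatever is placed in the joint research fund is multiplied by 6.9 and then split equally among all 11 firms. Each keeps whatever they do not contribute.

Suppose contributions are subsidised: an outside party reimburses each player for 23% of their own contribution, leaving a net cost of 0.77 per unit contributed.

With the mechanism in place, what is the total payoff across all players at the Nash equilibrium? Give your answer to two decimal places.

550.00 million dollars

With the mechanism, a contributed unit returns (6.9/11) / 0.77 = 0.8146 per unit of net cost — still below 1 — so contributing 0 remains dominant for every player.
Everyone keeps their endowment and the group total is 11 × 50 = 550.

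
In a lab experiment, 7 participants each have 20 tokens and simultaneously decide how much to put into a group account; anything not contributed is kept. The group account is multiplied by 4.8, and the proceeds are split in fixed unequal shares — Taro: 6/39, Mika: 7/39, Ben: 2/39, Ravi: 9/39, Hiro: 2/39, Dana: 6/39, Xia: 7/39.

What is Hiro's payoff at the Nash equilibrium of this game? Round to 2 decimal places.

For player j, contributing a unit is worthwhile iff 4.8 × (j's share) ≥ 1, i.e. iff j's share is at least 0.2083.
The only share above 0.2083 is Ravi's 9/39, contributing 20; the remaining 6 contribute 0. Total contributed: 20.
Hiro keeps 20 and receives 4.8 × 20 × 2/39 = 4.92 from the group account, for a payoff of 24.92.

24.92 tokens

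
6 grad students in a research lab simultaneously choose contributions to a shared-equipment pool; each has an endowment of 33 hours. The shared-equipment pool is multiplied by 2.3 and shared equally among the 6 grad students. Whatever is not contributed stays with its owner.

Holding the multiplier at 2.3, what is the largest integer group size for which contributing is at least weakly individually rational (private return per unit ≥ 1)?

Private return per unit is 2.3/(group size), which is ≥ 1 whenever the group size is ≤ 2.3.
The largest such integer is 2.

2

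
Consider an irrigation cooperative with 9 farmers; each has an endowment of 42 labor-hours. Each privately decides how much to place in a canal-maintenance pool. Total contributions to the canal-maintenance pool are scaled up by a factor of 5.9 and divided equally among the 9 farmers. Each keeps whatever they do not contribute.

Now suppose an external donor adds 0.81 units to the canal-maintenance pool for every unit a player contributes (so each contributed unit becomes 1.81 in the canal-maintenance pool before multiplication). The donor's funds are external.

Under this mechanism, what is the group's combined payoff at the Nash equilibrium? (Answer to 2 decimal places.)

4036.66 labor-hours

The effective private return per unit is now 5.9 × 1.81 / 9 = 1.1866 > 1, so every player's dominant strategy flips to full contribution.
At the Nash equilibrium everyone contributes 42. Group total payoff = 5.9 × 1.81 × 378 = 4036.66.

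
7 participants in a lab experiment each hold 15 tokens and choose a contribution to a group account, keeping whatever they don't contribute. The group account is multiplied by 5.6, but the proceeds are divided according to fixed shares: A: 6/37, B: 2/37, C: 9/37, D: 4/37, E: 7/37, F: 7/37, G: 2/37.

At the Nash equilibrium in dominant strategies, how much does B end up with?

28.62 tokens

For player j, contributing a unit is worthwhile iff 5.6 × (j's share) ≥ 1, i.e. iff j's share is at least 0.1786.
The shares above 0.1786 belong to C, E and F, contributing 15 each; the remaining 4 contribute 0. Total contributed: 45.
B keeps 15 and receives 5.6 × 45 × 2/37 = 13.62 from the group account, for a payoff of 28.62.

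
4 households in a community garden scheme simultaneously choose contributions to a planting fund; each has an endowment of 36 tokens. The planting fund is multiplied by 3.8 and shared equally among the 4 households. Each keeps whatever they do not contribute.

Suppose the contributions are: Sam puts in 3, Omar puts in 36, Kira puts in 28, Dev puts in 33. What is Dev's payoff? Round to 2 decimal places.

98.00 tokens

Total contributed: 3 + 36 + 28 + 33 = 100.
Each receives 3.8 × 100 / 4 = 95.00 from the planting fund.
Dev keeps 36 − 33 = 3, so Dev's payoff is 3 + 95.00 = 98.00.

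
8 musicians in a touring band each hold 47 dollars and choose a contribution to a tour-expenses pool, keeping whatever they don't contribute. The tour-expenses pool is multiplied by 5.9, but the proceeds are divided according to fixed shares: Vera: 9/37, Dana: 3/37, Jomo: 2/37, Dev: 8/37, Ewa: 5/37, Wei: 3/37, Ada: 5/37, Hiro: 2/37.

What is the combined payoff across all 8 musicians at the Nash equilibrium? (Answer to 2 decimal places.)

836.60 dollars

For player j, contributing a unit is worthwhile iff 5.9 × (j's share) ≥ 1, i.e. iff j's share is at least 0.1695.
Vera and Dev are above the threshold, contributing 47 each; the remaining 6 contribute 0. Total contributed: 94.
The tour-expenses pool pays out 5.9 × 94 = 554.60 in total (split across the unequal shares, but the aggregate is all that matters for the group sum).
The 6 free-riders keep 47 each, adding 282. Group total = 282 + 554.60 = 836.60.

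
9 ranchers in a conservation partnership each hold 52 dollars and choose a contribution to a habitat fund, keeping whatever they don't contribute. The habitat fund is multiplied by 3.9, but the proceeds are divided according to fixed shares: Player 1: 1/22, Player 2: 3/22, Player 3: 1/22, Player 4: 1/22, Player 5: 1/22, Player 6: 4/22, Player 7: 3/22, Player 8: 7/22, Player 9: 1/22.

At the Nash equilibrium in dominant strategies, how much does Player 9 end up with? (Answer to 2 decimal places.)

61.22 dollars

Player j's private return per contributed unit is 3.9 × (j's share). Contributing is weakly dominant for j when that share is at least 1/3.9 = 0.2564, and contributing 0 is dominant otherwise.
Player 8 alone (share 7/22) is above the threshold, contributing 52; the remaining 8 contribute 0. Total contributed: 52.
Player 9 keeps 52 and receives 3.9 × 52 × 1/22 = 9.22 from the habitat fund, for a payoff of 61.22.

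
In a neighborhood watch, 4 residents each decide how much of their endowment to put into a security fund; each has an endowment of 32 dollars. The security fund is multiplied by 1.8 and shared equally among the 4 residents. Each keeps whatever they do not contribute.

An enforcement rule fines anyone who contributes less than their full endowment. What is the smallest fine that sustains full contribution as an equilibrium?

17.60 dollars

Given the others contribute fully, the best deviation is to contribute 0 (any partial contribution still incurs the fine and gives up units whose private return 0.4500 is below 1).
Deviating from 32 to 0 saves 32 dollars but forfeits the deviator's share of the drop in the security fund: 1.8/4 × 32 = 14.40.
So the deviation gain is 32 − 14.40 = 17.60, and the fine must be at least 17.60 dollars to wipe it out.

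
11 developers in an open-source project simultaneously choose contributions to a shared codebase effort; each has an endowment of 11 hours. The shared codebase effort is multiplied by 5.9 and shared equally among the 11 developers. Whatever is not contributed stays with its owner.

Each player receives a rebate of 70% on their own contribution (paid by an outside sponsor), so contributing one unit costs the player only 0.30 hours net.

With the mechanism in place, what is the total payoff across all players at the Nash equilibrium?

Under the mechanism each unit contributed yields (5.9/11) / 0.30 = 1.7879 back to its contributor per unit of net cost, which exceeds 1, making full contribution the dominant choice for everyone.
So the Nash equilibrium is full contribution by all 11; the group earns 11 × (11 × 0.70 + 5.9 × 11) = 798.60.

798.60 hours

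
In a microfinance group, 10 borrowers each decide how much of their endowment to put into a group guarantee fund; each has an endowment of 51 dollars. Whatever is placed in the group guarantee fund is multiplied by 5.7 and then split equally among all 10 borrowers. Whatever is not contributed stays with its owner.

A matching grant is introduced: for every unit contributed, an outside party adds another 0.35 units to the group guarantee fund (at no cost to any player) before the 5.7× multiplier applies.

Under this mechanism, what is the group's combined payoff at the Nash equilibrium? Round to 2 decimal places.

510.00 dollars

The effective private return is 5.7 × 1.35 / 10 = 0.7695, which is still under 1, so the mechanism doesn't change anyone's dominant strategy: zero contribution.
At the Nash equilibrium no one contributes; group total payoff = 10 × 51 = 510.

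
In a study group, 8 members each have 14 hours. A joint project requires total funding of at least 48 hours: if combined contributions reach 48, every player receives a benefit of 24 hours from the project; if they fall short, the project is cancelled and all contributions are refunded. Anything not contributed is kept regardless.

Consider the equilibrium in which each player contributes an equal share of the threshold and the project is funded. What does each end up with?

32 hours

Equal share of the threshold: 48/8 = 6.
At this profile no one gains by cutting their contribution: any cut drops the total below 48, the project is cancelled, contributions are refunded, and the deviator ends with 14, which is less than 14 − 6 + 24 = 32. Contributing more than 6 just wastes the excess. So contributing exactly 6 is a best response.
Each player's payoff: 14 − 6 + 24 = 32.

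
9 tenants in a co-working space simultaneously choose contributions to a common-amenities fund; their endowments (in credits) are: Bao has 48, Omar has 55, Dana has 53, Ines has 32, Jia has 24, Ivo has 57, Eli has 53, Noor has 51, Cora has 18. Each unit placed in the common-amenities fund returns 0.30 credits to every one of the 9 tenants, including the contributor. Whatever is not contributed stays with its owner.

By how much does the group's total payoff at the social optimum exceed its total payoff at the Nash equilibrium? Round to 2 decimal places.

The private return per contributed unit is 0.30 < 1 for everyone, so the Nash equilibrium is zero contribution and the group total is Σ E_j = 48 + 55 + 53 + 32 + 24 + 57 + 53 + 51 + 18 = 391.
Each contributed unit returns 2.700 to the group, so the social optimum is full contribution by everyone: group total = 2.700 × 391 = 1055.70.
Efficiency loss = (2.700 − 1) × 391 = 664.70.

664.70 credits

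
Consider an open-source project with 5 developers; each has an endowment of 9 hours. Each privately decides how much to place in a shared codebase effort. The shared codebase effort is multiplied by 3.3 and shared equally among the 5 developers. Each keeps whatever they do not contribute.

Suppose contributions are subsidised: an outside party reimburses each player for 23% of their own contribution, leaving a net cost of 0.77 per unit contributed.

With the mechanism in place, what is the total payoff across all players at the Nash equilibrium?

45.00 hours

Even with the mechanism, each unit contributed returns only (3.3/5) / 0.77 = 0.8571 per unit of net cost, so contributing nothing is still dominant.
Everyone keeps their endowment and the group total is 5 × 9 = 45.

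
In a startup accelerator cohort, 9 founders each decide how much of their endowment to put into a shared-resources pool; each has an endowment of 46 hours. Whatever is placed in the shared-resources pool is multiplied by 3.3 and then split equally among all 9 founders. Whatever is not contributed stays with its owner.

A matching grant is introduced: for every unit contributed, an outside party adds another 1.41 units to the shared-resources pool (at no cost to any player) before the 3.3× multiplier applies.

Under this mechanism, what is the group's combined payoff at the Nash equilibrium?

Even with the mechanism, each unit contributed returns only 3.3 × 2.41 / 9 = 0.8837 per unit of net cost, so contributing nothing is still dominant.
At the Nash equilibrium no one contributes; group total payoff = 9 × 46 = 414.

414.00 hours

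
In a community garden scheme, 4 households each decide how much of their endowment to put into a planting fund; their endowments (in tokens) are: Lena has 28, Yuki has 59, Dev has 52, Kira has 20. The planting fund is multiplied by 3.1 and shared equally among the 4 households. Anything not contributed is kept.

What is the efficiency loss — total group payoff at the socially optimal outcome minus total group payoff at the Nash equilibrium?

333.90 tokens

The private return per contributed unit is 3.1/4 = 0.7750 < 1 for every player regardless of endowment, so the Nash equilibrium is zero contribution and the group total is Σ E_j = 28 + 59 + 52 + 20 = 159.
Each contributed unit returns 3.100 to the group, so the social optimum is full contribution by everyone: group total = 3.100 × 159 = 492.90.
Efficiency loss = (3.100 − 1) × 159 = 333.90.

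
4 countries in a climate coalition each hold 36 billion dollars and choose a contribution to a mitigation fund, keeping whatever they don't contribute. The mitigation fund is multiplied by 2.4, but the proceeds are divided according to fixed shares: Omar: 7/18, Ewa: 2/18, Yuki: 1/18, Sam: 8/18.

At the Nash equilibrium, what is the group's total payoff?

Player j's private return per contributed unit is 2.4 × (j's share). Contributing is weakly dominant for j when that share is at least 1/2.4 = 0.4167, and contributing 0 is dominant otherwise.
Only Sam (8/18) clears that bar, contributing 36; the remaining 3 contribute 0. Total contributed: 36.
The mitigation fund pays out 2.4 × 36 = 86.40 in total (split across the unequal shares, but the aggregate is all that matters for the group sum).
The 3 free-riders keep 36 each, adding 108. Group total = 108 + 86.40 = 194.40.

194.40 billion dollars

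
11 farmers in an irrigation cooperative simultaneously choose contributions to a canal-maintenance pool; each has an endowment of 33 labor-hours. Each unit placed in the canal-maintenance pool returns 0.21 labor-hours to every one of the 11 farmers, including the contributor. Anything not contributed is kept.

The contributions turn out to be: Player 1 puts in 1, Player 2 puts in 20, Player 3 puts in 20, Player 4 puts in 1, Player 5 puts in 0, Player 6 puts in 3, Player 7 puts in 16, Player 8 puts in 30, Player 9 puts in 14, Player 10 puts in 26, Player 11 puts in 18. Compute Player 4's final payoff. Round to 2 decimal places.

Total contributed: 1 + 20 + 20 + 1 + 0 + 3 + 16 + 30 + 14 + 26 + 18 = 149.
Each receives 0.21 × 149 = 31.29 from the canal-maintenance pool.
Player 4 keeps 33 − 1 = 32, so Player 4's payoff is 32 + 31.29 = 63.29.

63.29 labor-hours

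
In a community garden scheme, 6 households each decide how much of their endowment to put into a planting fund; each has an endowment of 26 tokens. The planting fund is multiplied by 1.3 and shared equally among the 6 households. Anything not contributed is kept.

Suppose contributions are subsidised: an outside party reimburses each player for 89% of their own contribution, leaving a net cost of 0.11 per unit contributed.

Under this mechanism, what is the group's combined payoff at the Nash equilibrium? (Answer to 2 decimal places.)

341.64 tokens

The effective private return per unit is now (1.3/6) / 0.11 = 1.9697 > 1, so every player's dominant strategy flips to full contribution.
So the Nash equilibrium is full contribution by all 6; the group earns 6 × (26 × 0.89 + 1.3 × 26) = 341.64.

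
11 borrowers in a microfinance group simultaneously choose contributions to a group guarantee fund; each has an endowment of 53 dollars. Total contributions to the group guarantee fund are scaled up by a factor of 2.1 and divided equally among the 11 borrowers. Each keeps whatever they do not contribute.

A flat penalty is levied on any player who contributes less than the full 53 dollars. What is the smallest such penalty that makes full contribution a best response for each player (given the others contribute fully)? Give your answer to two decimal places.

Given the others contribute fully, the best deviation is to contribute 0 (any partial contribution still incurs the fine and gives up units whose private return 0.1909 is below 1).
Deviating from 53 to 0 saves 53 dollars but forfeits the deviator's share of the drop in the group guarantee fund: 2.1/11 × 53 = 10.12.
So the deviation gain is 53 − 10.12 = 42.88, and the fine must be at least 42.88 dollars to wipe it out.

42.88 dollars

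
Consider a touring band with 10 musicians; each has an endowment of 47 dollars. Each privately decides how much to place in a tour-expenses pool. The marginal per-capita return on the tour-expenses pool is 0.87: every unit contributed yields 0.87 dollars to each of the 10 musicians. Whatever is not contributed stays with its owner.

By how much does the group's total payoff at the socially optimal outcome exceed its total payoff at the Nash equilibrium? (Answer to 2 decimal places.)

3619.00 dollars

The private return per contributed unit is 0.87 < 1, so contributing 0 is dominant for every player. At the Nash equilibrium everyone keeps their 47, and the group total is 10 × 47 = 470.
Each contributed unit returns 8.700 to the group as a whole (0.87 to each of 10 players), which exceeds 1, so the social optimum is full contribution: group total = 8.700 × 470 = 4089.00.
Efficiency loss = 4089.00 − 470 = 3619.00.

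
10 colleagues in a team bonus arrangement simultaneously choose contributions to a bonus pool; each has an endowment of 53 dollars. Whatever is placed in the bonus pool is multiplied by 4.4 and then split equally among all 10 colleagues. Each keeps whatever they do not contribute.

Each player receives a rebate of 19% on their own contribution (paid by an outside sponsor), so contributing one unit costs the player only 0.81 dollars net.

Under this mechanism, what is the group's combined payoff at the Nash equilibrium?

530.00 dollars

With the mechanism, a contributed unit returns (4.4/10) / 0.81 = 0.5432 per unit of net cost — still below 1 — so contributing 0 remains dominant for every player.
Everyone keeps their endowment and the group total is 10 × 53 = 530.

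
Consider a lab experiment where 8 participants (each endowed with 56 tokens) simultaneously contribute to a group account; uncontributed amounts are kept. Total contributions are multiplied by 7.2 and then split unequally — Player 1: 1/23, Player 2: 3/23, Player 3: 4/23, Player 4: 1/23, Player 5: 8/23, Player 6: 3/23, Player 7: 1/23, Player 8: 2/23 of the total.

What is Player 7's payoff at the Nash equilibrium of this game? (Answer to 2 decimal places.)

For player j, contributing a unit is worthwhile iff 7.2 × (j's share) ≥ 1, i.e. iff j's share is at least 0.1389.
Player 3 and Player 5 clear that bar, contributing 56 each; the remaining 6 contribute 0. Total contributed: 112.
Player 7 keeps 56 and receives 7.2 × 112 × 1/23 = 35.06 from the group account, for a payoff of 91.06.

91.06 tokens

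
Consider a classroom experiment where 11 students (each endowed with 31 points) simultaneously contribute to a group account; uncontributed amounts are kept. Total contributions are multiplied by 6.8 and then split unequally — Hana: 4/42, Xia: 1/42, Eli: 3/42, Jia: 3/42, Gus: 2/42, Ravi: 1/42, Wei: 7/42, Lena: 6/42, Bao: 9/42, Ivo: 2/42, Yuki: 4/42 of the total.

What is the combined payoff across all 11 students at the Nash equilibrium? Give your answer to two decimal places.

A player with share s gets back 6.8·s per unit contributed, so full contribution is dominant for anyone with s > 1/6.8 = 0.1471 and zero contribution is dominant for anyone below.
The shares above 0.1471 belong to Wei and Bao, contributing 31 each; the remaining 9 contribute 0. Total contributed: 62.
The group account pays out 6.8 × 62 = 421.60 in total (split across the unequal shares, but the aggregate is all that matters for the group sum).
The 9 free-riders keep 31 each, adding 279. Group total = 279 + 421.60 = 700.60.

700.60 points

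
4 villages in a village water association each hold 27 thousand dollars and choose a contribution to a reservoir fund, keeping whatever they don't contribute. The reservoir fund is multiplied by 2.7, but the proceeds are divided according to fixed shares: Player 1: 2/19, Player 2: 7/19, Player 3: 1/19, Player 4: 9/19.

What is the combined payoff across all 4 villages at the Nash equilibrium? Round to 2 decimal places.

A player with share s gets back 2.7·s per unit contributed, so full contribution is dominant for anyone with s > 1/2.7 = 0.3704 and zero contribution is dominant for anyone below.
The only share above 0.3704 is Player 4's 9/19, contributing 27; the remaining 3 contribute 0. Total contributed: 27.
The reservoir fund pays out 2.7 × 27 = 72.90 in total (split across the unequal shares, but the aggregate is all that matters for the group sum).
The 3 free-riders keep 27 each, adding 81. Group total = 81 + 72.90 = 153.90.

153.90 thousand dollars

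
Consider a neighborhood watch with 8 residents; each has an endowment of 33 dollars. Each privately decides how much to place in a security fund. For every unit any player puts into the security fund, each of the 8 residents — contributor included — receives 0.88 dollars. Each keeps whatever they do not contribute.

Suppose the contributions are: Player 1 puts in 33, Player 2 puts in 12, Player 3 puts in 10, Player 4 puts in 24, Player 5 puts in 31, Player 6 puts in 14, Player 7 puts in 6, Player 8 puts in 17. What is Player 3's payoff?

152.36 dollars

Total contributed: 33 + 12 + 10 + 24 + 31 + 14 + 6 + 17 = 147.
Each receives 0.88 × 147 = 129.36 from the security fund.
Player 3 keeps 33 − 10 = 23, so Player 3's payoff is 23 + 129.36 = 152.36.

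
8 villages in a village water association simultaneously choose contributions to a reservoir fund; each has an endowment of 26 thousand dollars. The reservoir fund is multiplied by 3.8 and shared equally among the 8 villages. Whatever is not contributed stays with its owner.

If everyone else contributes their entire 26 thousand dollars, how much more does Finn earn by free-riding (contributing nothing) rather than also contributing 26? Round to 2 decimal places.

13.65 thousand dollars

Switching from a contribution of 26 to 0 lets Finn keep an extra 26 thousand dollars, but lowers the reservoir fund by 26, which costs Finn their own share of that drop: 3.8/8 × 26 = 12.35.
Net gain = 26 − 12.35 = 13.65. The private return per contributed unit (0.4750) is below 1, so free-riding is indeed the best response regardless of what the others do.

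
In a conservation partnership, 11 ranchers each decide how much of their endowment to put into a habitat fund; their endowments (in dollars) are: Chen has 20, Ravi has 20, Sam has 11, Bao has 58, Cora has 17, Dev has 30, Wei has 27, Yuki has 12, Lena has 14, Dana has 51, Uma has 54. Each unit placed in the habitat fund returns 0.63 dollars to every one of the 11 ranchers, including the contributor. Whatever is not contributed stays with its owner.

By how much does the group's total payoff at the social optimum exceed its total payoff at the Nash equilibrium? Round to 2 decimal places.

The private return per contributed unit is 0.63 < 1 for everyone, so the Nash equilibrium is zero contribution and the group total is Σ E_j = 20 + 20 + 11 + 58 + 17 + 30 + 27 + 12 + 14 + 51 + 54 = 314.
Each contributed unit returns 6.930 to the group, so the social optimum is full contribution by everyone: group total = 6.930 × 314 = 2176.02.
Efficiency loss = (6.930 − 1) × 314 = 1862.02.

1862.02 dollars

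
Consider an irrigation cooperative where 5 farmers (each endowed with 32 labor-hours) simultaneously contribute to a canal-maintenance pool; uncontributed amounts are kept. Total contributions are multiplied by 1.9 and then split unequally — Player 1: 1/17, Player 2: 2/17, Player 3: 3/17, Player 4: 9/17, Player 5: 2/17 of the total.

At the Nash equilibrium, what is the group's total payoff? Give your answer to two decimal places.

For player j, contributing a unit is worthwhile iff 1.9 × (j's share) ≥ 1, i.e. iff j's share is at least 0.5263.
The only share above 0.5263 is Player 4's 9/17, contributing 32; the remaining 4 contribute 0. Total contributed: 32.
The canal-maintenance pool pays out 1.9 × 32 = 60.80 in total (split across the unequal shares, but the aggregate is all that matters for the group sum).
The 4 free-riders keep 32 each, adding 128. Group total = 128 + 60.80 = 188.80.

188.80 labor-hours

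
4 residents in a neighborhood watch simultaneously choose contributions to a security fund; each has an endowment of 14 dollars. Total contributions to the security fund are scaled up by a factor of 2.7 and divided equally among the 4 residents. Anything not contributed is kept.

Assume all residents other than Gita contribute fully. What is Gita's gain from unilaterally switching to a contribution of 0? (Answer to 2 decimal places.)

4.55 dollars

Switching from a contribution of 14 to 0 lets Gita keep an extra 14 dollars, but lowers the security fund by 14, which costs Gita their own share of that drop: 2.7/4 × 14 = 9.45.
Net gain = 14 − 9.45 = 4.55. The private return per contributed unit (0.6750) is below 1, so free-riding is indeed the best response regardless of what the others do.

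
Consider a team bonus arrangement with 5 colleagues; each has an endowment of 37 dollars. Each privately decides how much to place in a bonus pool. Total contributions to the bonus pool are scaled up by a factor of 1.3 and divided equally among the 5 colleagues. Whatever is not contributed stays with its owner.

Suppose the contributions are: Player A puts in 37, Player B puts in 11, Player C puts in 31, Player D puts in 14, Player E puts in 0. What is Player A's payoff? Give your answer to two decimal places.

24.18 dollars

Total contributed: 37 + 11 + 31 + 14 + 0 = 93.
Each receives 1.3 × 93 / 5 = 24.18 from the bonus pool.
Player A keeps 37 − 37 = 0, so Player A's payoff is 0 + 24.18 = 24.18.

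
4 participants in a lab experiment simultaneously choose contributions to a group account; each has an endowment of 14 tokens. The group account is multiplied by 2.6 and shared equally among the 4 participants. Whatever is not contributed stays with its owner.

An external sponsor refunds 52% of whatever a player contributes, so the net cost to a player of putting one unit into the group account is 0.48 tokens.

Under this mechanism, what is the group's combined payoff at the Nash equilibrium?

174.72 tokens

The effective private return per unit is now (2.6/4) / 0.48 = 1.3542 > 1, so every player's dominant strategy flips to full contribution.
So the Nash equilibrium is full contribution by all 4; the group earns 4 × (14 × 0.52 + 2.6 × 14) = 174.72.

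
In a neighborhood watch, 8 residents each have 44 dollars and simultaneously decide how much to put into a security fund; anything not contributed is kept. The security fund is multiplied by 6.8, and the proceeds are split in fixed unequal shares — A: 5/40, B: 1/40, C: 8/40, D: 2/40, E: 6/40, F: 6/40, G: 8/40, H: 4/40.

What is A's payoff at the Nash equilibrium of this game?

193.60 dollars

A player with share s gets back 6.8·s per unit contributed, so full contribution is dominant for anyone with s > 1/6.8 = 0.1471 and zero contribution is dominant for anyone below.
C, E, F and G clear that bar, contributing 44 each; the remaining 4 contribute 0. Total contributed: 176.
A keeps 44 and receives 6.8 × 176 × 5/40 = 149.60 from the security fund, for a payoff of 193.60.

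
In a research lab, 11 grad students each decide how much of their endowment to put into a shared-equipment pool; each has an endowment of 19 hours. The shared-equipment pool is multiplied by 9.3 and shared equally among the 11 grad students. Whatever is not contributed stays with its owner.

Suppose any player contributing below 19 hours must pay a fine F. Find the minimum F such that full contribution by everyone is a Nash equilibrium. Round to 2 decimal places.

2.94 hours

Given the others contribute fully, the best deviation is to contribute 0 (any partial contribution still incurs the fine and gives up units whose private return 0.8455 is below 1).
Deviating from 19 to 0 saves 19 hours but forfeits the deviator's share of the drop in the shared-equipment pool: 9.3/11 × 19 = 16.06.
So the deviation gain is 19 − 16.06 = 2.94, and the fine must be at least 2.94 hours to wipe it out.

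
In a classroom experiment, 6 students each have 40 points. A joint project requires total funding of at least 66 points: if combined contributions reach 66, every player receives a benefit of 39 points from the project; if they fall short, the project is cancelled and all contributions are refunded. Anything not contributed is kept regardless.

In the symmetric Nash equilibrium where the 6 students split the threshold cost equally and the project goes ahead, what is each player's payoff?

68 points

Equal share of the threshold: 66/6 = 11.
At this profile no one gains by cutting their contribution: any cut drops the total below 66, the project is cancelled, contributions are refunded, and the deviator ends with 40, which is less than 40 − 11 + 39 = 68. Contributing more than 11 just wastes the excess. So contributing exactly 11 is a best response.
Each player's payoff: 40 − 11 + 39 = 68.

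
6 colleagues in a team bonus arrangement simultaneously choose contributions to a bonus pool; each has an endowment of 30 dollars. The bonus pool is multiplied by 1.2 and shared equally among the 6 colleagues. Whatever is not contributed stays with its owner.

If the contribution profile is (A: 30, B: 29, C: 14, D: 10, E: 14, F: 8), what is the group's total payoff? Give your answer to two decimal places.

Total contributed: 30 + 29 + 14 + 10 + 14 + 8 = 105; total kept: 6 × 30 − 105 = 75.
The bonus pool pays out 1.2 × 105 = 126.00 in aggregate.
Group total = 75 + 126.00 = 201.00.

201.00 dollars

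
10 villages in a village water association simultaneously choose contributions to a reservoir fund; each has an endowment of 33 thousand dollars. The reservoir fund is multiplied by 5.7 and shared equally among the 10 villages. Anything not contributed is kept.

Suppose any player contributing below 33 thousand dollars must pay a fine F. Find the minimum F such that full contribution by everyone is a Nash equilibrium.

14.19 thousand dollars

Given the others contribute fully, the best deviation is to contribute 0 (any partial contribution still incurs the fine and gives up units whose private return 0.5700 is below 1).
Deviating from 33 to 0 saves 33 thousand dollars but forfeits the deviator's share of the drop in the reservoir fund: 5.7/10 × 33 = 18.81.
So the deviation gain is 33 − 18.81 = 14.19, and the fine must be at least 14.19 thousand dollars to wipe it out.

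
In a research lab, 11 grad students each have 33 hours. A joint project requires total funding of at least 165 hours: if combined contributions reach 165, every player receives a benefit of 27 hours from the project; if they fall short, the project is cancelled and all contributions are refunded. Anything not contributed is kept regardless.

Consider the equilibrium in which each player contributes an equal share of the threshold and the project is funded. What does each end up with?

45 hours

Equal share of the threshold: 165/11 = 15.
At this profile no one gains by cutting their contribution: any cut drops the total below 165, the project is cancelled, contributions are refunded, and the deviator ends with 33, which is less than 33 − 15 + 27 = 45. Contributing more than 15 just wastes the excess. So contributing exactly 15 is a best response.
Each player's payoff: 33 − 15 + 27 = 45.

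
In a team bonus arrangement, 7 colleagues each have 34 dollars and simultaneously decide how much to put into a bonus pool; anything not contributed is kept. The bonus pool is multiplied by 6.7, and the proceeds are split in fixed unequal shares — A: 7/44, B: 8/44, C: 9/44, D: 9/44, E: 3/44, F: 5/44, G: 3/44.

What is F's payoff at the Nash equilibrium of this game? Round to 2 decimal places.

A player with share s gets back 6.7·s per unit contributed, so full contribution is dominant for anyone with s > 1/6.7 = 0.1493 and zero contribution is dominant for anyone below.
A, B, C and D are above the threshold, contributing 34 each; the remaining 3 contribute 0. Total contributed: 136.
F keeps 34 and receives 6.7 × 136 × 5/44 = 103.55 from the bonus pool, for a payoff of 137.55.

137.55 dollars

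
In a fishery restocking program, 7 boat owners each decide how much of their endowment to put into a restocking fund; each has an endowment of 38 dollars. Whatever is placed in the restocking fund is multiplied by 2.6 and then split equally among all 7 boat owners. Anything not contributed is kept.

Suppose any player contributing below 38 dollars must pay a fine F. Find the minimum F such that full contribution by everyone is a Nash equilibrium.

Given the others contribute fully, the best deviation is to contribute 0 (any partial contribution still incurs the fine and gives up units whose private return 0.3714 is below 1).
Deviating from 38 to 0 saves 38 dollars but forfeits the deviator's share of the drop in the restocking fund: 2.6/7 × 38 = 14.11.
So the deviation gain is 38 − 14.11 = 23.89, and the fine must be at least 23.89 dollars to wipe it out.

23.89 dollars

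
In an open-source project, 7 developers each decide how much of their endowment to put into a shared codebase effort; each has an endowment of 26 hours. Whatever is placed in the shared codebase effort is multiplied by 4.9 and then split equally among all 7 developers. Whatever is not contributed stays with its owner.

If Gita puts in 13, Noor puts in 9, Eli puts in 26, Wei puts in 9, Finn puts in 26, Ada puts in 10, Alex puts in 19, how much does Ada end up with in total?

Total contributed: 13 + 9 + 26 + 9 + 26 + 10 + 19 = 112.
Each receives 4.9 × 112 / 7 = 78.40 from the shared codebase effort.
Ada keeps 26 − 10 = 16, so Ada's payoff is 16 + 78.40 = 94.40.

94.40 hours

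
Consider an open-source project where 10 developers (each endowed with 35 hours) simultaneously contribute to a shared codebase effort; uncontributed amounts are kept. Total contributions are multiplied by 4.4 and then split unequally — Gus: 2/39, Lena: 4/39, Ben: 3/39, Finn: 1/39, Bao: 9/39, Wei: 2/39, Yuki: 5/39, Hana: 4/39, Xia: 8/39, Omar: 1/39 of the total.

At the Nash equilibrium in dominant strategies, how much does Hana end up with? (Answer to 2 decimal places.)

50.79 hours

A player with share s gets back 4.4·s per unit contributed, so full contribution is dominant for anyone with s > 1/4.4 = 0.2273 and zero contribution is dominant for anyone below.
Only Bao (9/39) clears that bar, contributing 35; the remaining 9 contribute 0. Total contributed: 35.
Hana keeps 35 and receives 4.4 × 35 × 4/39 = 15.79 from the shared codebase effort, for a payoff of 50.79.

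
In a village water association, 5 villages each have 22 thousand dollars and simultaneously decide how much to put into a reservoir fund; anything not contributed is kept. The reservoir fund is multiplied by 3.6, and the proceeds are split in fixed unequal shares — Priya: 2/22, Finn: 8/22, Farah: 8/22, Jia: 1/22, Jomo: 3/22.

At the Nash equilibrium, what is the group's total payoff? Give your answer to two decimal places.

For player j, contributing a unit is worthwhile iff 3.6 × (j's share) ≥ 1, i.e. iff j's share is at least 0.2778.
Finn and Farah clear that bar, contributing 22 each; the remaining 3 contribute 0. Total contributed: 44.
The reservoir fund pays out 3.6 × 44 = 158.40 in total (split across the unequal shares, but the aggregate is all that matters for the group sum).
The 3 free-riders keep 22 each, adding 66. Group total = 66 + 158.40 = 224.40.

224.40 thousand dollars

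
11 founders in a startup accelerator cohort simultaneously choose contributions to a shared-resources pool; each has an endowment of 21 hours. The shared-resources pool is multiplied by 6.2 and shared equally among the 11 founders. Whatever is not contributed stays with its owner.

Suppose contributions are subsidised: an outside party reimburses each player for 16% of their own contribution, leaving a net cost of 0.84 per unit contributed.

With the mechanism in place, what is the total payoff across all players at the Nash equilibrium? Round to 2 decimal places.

Even with the mechanism, each unit contributed returns only (6.2/11) / 0.84 = 0.6710 per unit of net cost, so contributing nothing is still dominant.
At the Nash equilibrium no one contributes; group total payoff = 11 × 21 = 231.

231.00 hours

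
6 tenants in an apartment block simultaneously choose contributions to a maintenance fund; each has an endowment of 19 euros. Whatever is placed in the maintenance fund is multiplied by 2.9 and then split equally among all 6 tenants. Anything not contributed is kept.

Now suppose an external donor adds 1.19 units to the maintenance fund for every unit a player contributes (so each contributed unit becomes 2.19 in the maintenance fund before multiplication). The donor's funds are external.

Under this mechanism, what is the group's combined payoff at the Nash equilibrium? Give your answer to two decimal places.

The effective private return per unit is now 2.9 × 2.19 / 6 = 1.0585 > 1, so every player's dominant strategy flips to full contribution.
At the Nash equilibrium everyone contributes 19. Group total payoff = 2.9 × 2.19 × 114 = 724.01.

724.01 euros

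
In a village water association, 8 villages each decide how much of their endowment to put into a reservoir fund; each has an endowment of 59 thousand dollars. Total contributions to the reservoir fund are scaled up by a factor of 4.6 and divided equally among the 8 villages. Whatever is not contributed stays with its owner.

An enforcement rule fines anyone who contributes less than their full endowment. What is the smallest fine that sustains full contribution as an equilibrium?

25.08 thousand dollars

Given the others contribute fully, the best deviation is to contribute 0 (any partial contribution still incurs the fine and gives up units whose private return 0.5750 is below 1).
Deviating from 59 to 0 saves 59 thousand dollars but forfeits the deviator's share of the drop in the reservoir fund: 4.6/8 × 59 = 33.92.
So the deviation gain is 59 − 33.92 = 25.08, and the fine must be at least 25.08 thousand dollars to wipe it out.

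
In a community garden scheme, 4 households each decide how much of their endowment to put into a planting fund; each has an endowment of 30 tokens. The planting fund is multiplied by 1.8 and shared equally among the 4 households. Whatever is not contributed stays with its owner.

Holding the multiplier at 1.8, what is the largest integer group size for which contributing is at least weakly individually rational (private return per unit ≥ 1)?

1

Private return per unit is 1.8/(group size), which is ≥ 1 whenever the group size is ≤ 1.8.
The largest such integer is 1.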